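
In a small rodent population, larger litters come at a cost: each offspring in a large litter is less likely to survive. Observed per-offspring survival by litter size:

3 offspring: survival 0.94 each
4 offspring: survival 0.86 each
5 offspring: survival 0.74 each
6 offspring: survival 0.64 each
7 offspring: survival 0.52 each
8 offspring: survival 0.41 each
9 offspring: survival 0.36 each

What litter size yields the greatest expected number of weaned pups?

Expected weaned pups = c × s(c):
  c=3: 3 × 0.94 = 2.820
  c=4: 4 × 0.86 = 3.440
  c=5: 5 × 0.74 = 3.700
  c=6: 6 × 0.64 = 3.840
  c=7: 7 × 0.52 = 3.640
  c=8: 8 × 0.41 = 3.280
  c=9: 9 × 0.36 = 3.240
Maximum at c = 6 (3.840 weaned pups).

6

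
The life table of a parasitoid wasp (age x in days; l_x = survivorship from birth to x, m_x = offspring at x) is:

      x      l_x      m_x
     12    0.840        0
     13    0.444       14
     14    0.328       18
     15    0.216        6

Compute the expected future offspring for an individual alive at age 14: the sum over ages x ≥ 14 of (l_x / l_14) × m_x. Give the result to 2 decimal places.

21.95

l_14 = 0.328. Conditional survival from age 14 to x is l_x / l_14.
  x=14: (0.328/0.328) × 18 = 18.0000
  x=15: (0.216/0.328) × 6 = 3.9512
Sum = 18.0000 + 3.9512 = 21.9512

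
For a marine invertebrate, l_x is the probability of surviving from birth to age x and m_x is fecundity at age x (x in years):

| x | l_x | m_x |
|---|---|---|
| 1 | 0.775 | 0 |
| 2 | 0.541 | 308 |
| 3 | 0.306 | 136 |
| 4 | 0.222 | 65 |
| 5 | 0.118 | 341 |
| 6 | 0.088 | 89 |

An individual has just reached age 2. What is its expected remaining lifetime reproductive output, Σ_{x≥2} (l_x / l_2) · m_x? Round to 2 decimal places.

l_2 = 0.541. Conditional survival from age 2 to x is l_x / l_2.
  x=2: (0.541/0.541) × 308 = 308.0000
  x=3: (0.306/0.541) × 136 = 76.9242
  x=4: (0.222/0.541) × 65 = 26.6728
  x=5: (0.118/0.541) × 341 = 74.3771
  x=6: (0.088/0.541) × 89 = 14.4769
Sum = 308.0000 + 76.9242 + 26.6728 + 74.3771 + 14.4769 = 500.4510

500.45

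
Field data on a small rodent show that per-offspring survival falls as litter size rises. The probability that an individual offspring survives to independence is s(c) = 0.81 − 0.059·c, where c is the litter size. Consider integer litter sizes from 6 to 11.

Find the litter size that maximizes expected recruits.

7

Expected recruits = c × s(c):
  c=6: 6 × 0.456 = 2.736
  c=7: 7 × 0.397 = 2.779
  c=8: 8 × 0.338 = 2.704
  c=9: 9 × 0.279 = 2.511
  c=10: 10 × 0.220 = 2.200
  c=11: 11 × 0.161 = 1.771
Maximum at c = 7 (2.779 recruits).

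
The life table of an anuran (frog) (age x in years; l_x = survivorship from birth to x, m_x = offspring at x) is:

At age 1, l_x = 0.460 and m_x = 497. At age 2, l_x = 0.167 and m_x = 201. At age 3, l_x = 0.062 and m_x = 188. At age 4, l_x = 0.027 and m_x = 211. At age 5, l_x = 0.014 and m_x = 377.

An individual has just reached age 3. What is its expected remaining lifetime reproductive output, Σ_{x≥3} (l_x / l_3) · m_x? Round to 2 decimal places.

365.02

l_3 = 0.062. Conditional survival from age 3 to x is l_x / l_3.
  x=3: (0.062/0.062) × 188 = 188.0000
  x=4: (0.027/0.062) × 211 = 91.8871
  x=5: (0.014/0.062) × 377 = 85.1290
Sum = 188.0000 + 91.8871 + 85.1290 = 365.0161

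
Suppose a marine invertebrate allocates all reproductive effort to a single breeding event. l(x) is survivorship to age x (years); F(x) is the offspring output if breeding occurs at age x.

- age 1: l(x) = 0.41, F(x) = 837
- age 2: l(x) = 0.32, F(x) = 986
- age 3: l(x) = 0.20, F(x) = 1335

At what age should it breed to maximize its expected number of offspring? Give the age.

1

Expected offspring if breeding at age x = l(x) × F(x):
  age 1: 0.41 × 837 = 343.170
  age 2: 0.32 × 986 = 315.520
  age 3: 0.20 × 1335 = 267.000
Maximum at age 1 (343.170).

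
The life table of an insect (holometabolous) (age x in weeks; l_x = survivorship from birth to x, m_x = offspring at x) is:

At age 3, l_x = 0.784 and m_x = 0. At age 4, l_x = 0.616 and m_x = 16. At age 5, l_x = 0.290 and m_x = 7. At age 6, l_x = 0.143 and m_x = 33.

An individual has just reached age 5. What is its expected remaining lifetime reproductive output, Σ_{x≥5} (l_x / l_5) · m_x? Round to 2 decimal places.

23.27

l_5 = 0.290. Conditional survival from age 5 to x is l_x / l_5.
  x=5: (0.290/0.290) × 7 = 7.0000
  x=6: (0.143/0.290) × 33 = 16.2724
Sum = 7.0000 + 16.2724 = 23.2724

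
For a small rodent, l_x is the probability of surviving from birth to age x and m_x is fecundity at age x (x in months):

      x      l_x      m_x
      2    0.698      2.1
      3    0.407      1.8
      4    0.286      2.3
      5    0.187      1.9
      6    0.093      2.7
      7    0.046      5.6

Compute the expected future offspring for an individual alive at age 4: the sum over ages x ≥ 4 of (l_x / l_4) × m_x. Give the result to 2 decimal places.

l_4 = 0.286. Conditional survival from age 4 to x is l_x / l_4.
  x=4: (0.286/0.286) × 2.3 = 2.3000
  x=5: (0.187/0.286) × 1.9 = 1.2423
  x=6: (0.093/0.286) × 2.7 = 0.8780
  x=7: (0.046/0.286) × 5.6 = 0.9007
Sum = 2.3000 + 1.2423 + 0.8780 + 0.9007 = 5.3210

5.32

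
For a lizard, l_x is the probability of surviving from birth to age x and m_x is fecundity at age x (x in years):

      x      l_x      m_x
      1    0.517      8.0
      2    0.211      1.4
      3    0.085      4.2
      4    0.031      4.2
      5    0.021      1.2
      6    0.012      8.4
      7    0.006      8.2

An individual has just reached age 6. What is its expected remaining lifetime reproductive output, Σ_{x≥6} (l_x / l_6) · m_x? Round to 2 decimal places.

l_6 = 0.012. Conditional survival from age 6 to x is l_x / l_6.
  x=6: (0.012/0.012) × 8.4 = 8.4000
  x=7: (0.006/0.012) × 8.2 = 4.1000
Sum = 8.4000 + 4.1000 = 12.5000

12.50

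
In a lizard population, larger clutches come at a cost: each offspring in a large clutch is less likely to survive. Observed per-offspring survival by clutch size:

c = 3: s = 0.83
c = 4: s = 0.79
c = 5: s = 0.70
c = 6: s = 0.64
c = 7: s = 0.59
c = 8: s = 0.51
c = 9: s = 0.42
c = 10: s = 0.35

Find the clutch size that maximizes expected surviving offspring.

7

Expected surviving offspring = c × s(c):
  c=3: 3 × 0.83 = 2.490
  c=4: 4 × 0.79 = 3.160
  c=5: 5 × 0.70 = 3.500
  c=6: 6 × 0.64 = 3.840
  c=7: 7 × 0.59 = 4.130
  c=8: 8 × 0.51 = 4.080
  c=9: 9 × 0.42 = 3.780
  c=10: 10 × 0.35 = 3.500
Maximum at c = 7 (4.130 surviving offspring).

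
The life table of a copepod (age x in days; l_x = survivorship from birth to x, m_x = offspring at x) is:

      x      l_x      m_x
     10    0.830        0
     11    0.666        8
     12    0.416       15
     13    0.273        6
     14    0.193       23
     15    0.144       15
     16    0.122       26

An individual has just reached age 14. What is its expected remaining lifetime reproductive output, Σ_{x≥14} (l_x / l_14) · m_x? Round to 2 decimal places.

50.63

l_14 = 0.193. Conditional survival from age 14 to x is l_x / l_14.
  x=14: (0.193/0.193) × 23 = 23.0000
  x=15: (0.144/0.193) × 15 = 11.1917
  x=16: (0.122/0.193) × 26 = 16.4352
Sum = 23.0000 + 11.1917 + 16.4352 = 50.6269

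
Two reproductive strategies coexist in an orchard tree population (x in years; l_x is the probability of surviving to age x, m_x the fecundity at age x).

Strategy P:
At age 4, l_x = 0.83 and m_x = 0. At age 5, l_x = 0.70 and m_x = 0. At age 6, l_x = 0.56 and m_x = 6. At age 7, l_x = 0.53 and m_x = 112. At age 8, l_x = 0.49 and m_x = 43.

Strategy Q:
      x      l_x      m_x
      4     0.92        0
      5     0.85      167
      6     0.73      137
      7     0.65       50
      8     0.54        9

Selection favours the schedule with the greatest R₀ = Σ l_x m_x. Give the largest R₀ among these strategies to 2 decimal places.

Strategy P: R₀ = 0.83×0 + 0.70×0 + 0.56×6 + 0.53×112 + 0.49×43 = 83.7900
Strategy Q: R₀ = 0.92×0 + 0.85×167 + 0.73×137 + 0.65×50 + 0.54×9 = 279.3200
Highest R₀: strategy Q with 279.3200.

279.32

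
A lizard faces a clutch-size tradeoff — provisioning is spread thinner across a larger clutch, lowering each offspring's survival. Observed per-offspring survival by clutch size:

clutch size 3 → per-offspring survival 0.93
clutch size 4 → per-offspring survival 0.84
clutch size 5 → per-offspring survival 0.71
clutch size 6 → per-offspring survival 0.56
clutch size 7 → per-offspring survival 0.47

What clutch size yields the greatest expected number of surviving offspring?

Expected surviving offspring = c × s(c):
  c=3: 3 × 0.93 = 2.790
  c=4: 4 × 0.84 = 3.360
  c=5: 5 × 0.71 = 3.550
  c=6: 6 × 0.56 = 3.360
  c=7: 7 × 0.47 = 3.290
Maximum at c = 5 (3.550 surviving offspring).

5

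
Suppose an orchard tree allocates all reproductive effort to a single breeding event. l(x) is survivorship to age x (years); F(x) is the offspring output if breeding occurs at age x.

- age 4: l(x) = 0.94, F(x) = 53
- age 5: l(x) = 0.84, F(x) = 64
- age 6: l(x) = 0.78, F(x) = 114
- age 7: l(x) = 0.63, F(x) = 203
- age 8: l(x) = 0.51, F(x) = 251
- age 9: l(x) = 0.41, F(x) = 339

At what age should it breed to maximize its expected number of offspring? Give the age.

Expected offspring if breeding at age x = l(x) × F(x):
  age 4: 0.94 × 53 = 49.820
  age 5: 0.84 × 64 = 53.760
  age 6: 0.78 × 114 = 88.920
  age 7: 0.63 × 203 = 127.890
  age 8: 0.51 × 251 = 128.010
  age 9: 0.41 × 339 = 138.990
Maximum at age 9 (138.990).

9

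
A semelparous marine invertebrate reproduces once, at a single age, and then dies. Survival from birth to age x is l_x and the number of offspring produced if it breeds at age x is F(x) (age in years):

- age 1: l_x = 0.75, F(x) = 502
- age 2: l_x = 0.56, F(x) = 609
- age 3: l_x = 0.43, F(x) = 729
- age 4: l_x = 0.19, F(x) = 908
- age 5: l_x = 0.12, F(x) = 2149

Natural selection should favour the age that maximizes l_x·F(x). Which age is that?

Expected offspring if breeding at age x = l_x × F(x):
  age 1: 0.75 × 502 = 376.500
  age 2: 0.56 × 609 = 341.040
  age 3: 0.43 × 729 = 313.470
  age 4: 0.19 × 908 = 172.520
  age 5: 0.12 × 2149 = 257.880
Maximum at age 1 (376.500).

1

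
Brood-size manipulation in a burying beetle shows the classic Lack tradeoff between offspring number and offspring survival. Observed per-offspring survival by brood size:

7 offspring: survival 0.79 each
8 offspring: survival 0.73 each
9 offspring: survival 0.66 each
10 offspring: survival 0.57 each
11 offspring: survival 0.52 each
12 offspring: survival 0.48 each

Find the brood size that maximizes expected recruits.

Expected recruits = c × s(c):
  c=7: 7 × 0.79 = 5.530
  c=8: 8 × 0.73 = 5.840
  c=9: 9 × 0.66 = 5.940
  c=10: 10 × 0.57 = 5.700
  c=11: 11 × 0.52 = 5.720
  c=12: 12 × 0.48 = 5.760
Maximum at c = 9 (5.940 recruits).

9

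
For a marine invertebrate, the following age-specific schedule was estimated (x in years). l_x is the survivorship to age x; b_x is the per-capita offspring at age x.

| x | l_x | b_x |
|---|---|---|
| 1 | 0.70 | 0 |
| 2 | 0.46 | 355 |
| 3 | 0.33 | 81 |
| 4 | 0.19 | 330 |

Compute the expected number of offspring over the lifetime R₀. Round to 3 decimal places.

252.730

R₀ = Σ l_x b_x:
  age 1: 0.70 × 0 = 0.0000
  age 2: 0.46 × 355 = 163.3000
  age 3: 0.33 × 81 = 26.7300
  age 4: 0.19 × 330 = 62.7000
R₀ = 0.0000 + 163.3000 + 26.7300 + 62.7000 = 252.7300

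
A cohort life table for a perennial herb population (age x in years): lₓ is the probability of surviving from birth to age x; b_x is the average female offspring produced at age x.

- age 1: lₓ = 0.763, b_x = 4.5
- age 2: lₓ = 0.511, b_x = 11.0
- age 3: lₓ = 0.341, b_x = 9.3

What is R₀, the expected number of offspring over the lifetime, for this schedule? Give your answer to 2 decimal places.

R₀ = Σ lₓ b_x:
  age 1: 0.763 × 4.5 = 3.4335
  age 2: 0.511 × 11.0 = 5.6210
  age 3: 0.341 × 9.3 = 3.1713
R₀ = 3.4335 + 5.6210 + 3.1713 = 12.2258

12.23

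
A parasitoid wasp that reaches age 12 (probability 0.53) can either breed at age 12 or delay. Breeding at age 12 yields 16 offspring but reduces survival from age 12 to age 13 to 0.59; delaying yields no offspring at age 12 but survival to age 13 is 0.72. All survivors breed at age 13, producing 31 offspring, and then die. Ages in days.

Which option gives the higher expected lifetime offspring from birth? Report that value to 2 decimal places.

18.17

breed at age 12: R₀ = 0.53 × (16 + 0.59 × 31) = 0.53 × 34.2900 = 18.1737
delay to age 13: R₀ = 0.53 × (0.72 × 31) = 0.53 × 22.3200 = 11.8296
Higher: breed at age 12 (18.1737).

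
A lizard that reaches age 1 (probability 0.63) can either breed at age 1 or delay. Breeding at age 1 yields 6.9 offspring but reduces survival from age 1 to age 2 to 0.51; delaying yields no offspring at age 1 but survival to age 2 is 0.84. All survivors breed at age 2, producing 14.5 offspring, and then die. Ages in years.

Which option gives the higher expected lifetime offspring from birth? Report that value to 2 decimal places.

breed at age 1: R₀ = 0.63 × (6.9 + 0.51 × 14.5) = 0.63 × 14.2950 = 9.0059
delay to age 2: R₀ = 0.63 × (0.84 × 14.5) = 0.63 × 12.1800 = 7.6734
Higher: breed at age 1 (9.0059).

9.01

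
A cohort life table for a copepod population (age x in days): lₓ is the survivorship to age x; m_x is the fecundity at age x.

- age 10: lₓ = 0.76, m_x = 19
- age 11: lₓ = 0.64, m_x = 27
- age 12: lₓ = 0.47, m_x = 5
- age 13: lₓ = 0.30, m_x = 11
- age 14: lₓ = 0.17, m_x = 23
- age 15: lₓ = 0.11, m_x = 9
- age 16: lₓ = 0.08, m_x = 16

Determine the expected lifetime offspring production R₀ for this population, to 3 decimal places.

R₀ = Σ lₓ m_x:
  age 10: 0.76 × 19 = 14.4400
  age 11: 0.64 × 27 = 17.2800
  age 12: 0.47 × 5 = 2.3500
  age 13: 0.30 × 11 = 3.3000
  age 14: 0.17 × 23 = 3.9100
  age 15: 0.11 × 9 = 0.9900
  age 16: 0.08 × 16 = 1.2800
R₀ = 14.4400 + 17.2800 + 2.3500 + 3.3000 + 3.9100 + 0.9900 + 1.2800 = 43.5500

43.550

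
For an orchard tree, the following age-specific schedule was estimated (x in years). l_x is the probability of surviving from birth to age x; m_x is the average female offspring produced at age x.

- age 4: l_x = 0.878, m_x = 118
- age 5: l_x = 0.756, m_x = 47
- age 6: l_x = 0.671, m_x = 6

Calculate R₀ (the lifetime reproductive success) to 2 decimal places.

R₀ = Σ l_x m_x:
  age 4: 0.878 × 118 = 103.6040
  age 5: 0.756 × 47 = 35.5320
  age 6: 0.671 × 6 = 4.0260
R₀ = 103.6040 + 35.5320 + 4.0260 = 143.1620

143.16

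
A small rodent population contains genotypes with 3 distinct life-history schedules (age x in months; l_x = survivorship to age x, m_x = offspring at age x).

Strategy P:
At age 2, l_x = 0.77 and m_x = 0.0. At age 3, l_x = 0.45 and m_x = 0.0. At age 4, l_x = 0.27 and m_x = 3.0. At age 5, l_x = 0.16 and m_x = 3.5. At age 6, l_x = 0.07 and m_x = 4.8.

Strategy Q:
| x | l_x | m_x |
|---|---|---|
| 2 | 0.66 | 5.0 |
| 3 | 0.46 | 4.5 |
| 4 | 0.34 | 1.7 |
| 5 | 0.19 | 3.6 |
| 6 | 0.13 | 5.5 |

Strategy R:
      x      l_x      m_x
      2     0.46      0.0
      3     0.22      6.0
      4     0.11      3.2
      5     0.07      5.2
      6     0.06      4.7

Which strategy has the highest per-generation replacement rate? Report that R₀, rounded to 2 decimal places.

Strategy P: R₀ = 0.77×0.0 + 0.45×0.0 + 0.27×3.0 + 0.16×3.5 + 0.07×4.8 = 1.7060
Strategy Q: R₀ = 0.66×5.0 + 0.46×4.5 + 0.34×1.7 + 0.19×3.6 + 0.13×5.5 = 7.3470
Strategy R: R₀ = 0.46×0.0 + 0.22×6.0 + 0.11×3.2 + 0.07×5.2 + 0.06×4.7 = 2.3180
Highest R₀: strategy Q with 7.3470.

7.35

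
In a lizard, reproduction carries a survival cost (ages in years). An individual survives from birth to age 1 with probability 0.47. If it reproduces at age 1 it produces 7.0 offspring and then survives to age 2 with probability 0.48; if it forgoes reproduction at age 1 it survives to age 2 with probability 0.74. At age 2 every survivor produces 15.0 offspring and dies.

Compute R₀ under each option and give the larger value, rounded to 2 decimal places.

breed at age 1: R₀ = 0.47 × (7.0 + 0.48 × 15.0) = 0.47 × 14.2000 = 6.6740
delay to age 2: R₀ = 0.47 × (0.74 × 15.0) = 0.47 × 11.1000 = 5.2170
Higher: breed at age 1 (6.6740).

6.67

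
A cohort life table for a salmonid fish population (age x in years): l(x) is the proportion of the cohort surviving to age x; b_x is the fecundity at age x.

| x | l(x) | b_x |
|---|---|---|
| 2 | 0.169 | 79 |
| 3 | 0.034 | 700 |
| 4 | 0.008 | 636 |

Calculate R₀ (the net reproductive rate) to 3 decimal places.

R₀ = Σ l(x) b_x:
  age 2: 0.169 × 79 = 13.3510
  age 3: 0.034 × 700 = 23.8000
  age 4: 0.008 × 636 = 5.0880
R₀ = 13.3510 + 23.8000 + 5.0880 = 42.2390

42.239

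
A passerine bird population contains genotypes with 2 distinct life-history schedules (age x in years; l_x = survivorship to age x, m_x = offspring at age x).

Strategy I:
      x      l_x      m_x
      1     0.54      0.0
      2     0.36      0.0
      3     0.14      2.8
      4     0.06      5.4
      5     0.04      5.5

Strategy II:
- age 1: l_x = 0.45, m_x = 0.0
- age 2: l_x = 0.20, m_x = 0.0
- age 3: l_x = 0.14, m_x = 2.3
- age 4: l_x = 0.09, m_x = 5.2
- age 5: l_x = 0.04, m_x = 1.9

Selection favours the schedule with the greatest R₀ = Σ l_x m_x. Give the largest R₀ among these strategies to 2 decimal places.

Strategy I: R₀ = 0.54×0.0 + 0.36×0.0 + 0.14×2.8 + 0.06×5.4 + 0.04×5.5 = 0.9360
Strategy II: R₀ = 0.45×0.0 + 0.20×0.0 + 0.14×2.3 + 0.09×5.2 + 0.04×1.9 = 0.8660
Highest R₀: strategy I with 0.9360.

0.94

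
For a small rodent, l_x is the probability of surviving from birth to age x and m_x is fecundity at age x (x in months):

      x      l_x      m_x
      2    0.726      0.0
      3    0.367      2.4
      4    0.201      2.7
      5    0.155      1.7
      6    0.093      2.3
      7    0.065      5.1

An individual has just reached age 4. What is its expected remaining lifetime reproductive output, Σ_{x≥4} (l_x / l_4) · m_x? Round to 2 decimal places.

6.72

l_4 = 0.201. Conditional survival from age 4 to x is l_x / l_4.
  x=4: (0.201/0.201) × 2.7 = 2.7000
  x=5: (0.155/0.201) × 1.7 = 1.3109
  x=6: (0.093/0.201) × 2.3 = 1.0642
  x=7: (0.065/0.201) × 5.1 = 1.6493
Sum = 2.7000 + 1.3109 + 1.0642 + 1.6493 = 6.7244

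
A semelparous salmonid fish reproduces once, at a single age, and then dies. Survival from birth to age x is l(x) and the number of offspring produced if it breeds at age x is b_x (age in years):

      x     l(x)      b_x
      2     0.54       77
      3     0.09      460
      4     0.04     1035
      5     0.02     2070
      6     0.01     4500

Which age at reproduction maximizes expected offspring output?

Expected offspring if breeding at age x = l(x) × b_x:
  age 2: 0.54 × 77 = 41.580
  age 3: 0.09 × 460 = 41.400
  age 4: 0.04 × 1035 = 41.400
  age 5: 0.02 × 2070 = 41.400
  age 6: 0.01 × 4500 = 45.000
Maximum at age 6 (45.000).

6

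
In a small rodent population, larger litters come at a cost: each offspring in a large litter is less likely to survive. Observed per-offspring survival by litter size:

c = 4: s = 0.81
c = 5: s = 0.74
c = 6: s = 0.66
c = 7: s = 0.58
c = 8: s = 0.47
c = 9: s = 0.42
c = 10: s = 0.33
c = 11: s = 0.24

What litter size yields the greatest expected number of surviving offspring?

Expected surviving offspring = c × s(c):
  c=4: 4 × 0.81 = 3.240
  c=5: 5 × 0.74 = 3.700
  c=6: 6 × 0.66 = 3.960
  c=7: 7 × 0.58 = 4.060
  c=8: 8 × 0.47 = 3.760
  c=9: 9 × 0.42 = 3.780
  c=10: 10 × 0.33 = 3.300
  c=11: 11 × 0.24 = 2.640
Maximum at c = 7 (4.060 surviving offspring).

7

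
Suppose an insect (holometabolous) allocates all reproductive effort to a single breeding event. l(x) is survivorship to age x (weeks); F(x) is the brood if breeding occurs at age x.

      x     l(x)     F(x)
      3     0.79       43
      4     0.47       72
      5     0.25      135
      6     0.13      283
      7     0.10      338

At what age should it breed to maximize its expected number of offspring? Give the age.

Expected offspring if breeding at age x = l(x) × F(x):
  age 3: 0.79 × 43 = 33.970
  age 4: 0.47 × 72 = 33.840
  age 5: 0.25 × 135 = 33.750
  age 6: 0.13 × 283 = 36.790
  age 7: 0.10 × 338 = 33.800
Maximum at age 6 (36.790).

6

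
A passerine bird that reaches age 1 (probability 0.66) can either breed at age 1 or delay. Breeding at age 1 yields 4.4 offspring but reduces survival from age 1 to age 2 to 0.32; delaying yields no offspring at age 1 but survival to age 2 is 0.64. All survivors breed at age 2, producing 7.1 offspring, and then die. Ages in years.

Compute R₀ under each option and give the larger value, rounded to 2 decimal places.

4.40

breed at age 1: R₀ = 0.66 × (4.4 + 0.32 × 7.1) = 0.66 × 6.6720 = 4.4035
delay to age 2: R₀ = 0.66 × (0.64 × 7.1) = 0.66 × 4.5440 = 2.9990
Higher: breed at age 1 (4.4035).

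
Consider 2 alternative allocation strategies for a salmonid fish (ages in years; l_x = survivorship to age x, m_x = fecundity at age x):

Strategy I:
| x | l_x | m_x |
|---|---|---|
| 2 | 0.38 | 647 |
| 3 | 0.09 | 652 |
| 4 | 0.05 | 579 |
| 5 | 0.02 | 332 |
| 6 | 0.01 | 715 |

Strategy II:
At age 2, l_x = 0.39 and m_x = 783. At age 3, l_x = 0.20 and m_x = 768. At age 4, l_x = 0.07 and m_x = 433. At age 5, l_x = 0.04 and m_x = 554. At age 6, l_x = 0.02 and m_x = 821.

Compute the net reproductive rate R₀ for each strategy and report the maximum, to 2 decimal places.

Strategy I: R₀ = 0.38×647 + 0.09×652 + 0.05×579 + 0.02×332 + 0.01×715 = 347.2800
Strategy II: R₀ = 0.39×783 + 0.20×768 + 0.07×433 + 0.04×554 + 0.02×821 = 527.8600
Highest R₀: strategy II with 527.8600.

527.86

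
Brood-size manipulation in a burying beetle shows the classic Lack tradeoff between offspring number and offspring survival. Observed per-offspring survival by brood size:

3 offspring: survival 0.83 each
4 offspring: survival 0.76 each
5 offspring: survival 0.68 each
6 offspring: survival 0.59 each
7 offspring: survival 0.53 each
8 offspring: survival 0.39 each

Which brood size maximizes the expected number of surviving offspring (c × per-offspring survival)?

7

Expected surviving offspring = c × s(c):
  c=3: 3 × 0.83 = 2.490
  c=4: 4 × 0.76 = 3.040
  c=5: 5 × 0.68 = 3.400
  c=6: 6 × 0.59 = 3.540
  c=7: 7 × 0.53 = 3.710
  c=8: 8 × 0.39 = 3.120
Maximum at c = 7 (3.710 surviving offspring).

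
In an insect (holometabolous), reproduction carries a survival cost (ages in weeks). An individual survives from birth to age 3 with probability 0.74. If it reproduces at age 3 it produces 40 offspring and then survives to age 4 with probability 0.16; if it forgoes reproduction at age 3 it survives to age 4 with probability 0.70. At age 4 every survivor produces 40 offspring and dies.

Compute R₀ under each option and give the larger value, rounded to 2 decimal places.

34.34

breed at age 3: R₀ = 0.74 × (40 + 0.16 × 40) = 0.74 × 46.4000 = 34.3360
delay to age 4: R₀ = 0.74 × (0.70 × 40) = 0.74 × 28.0000 = 20.7200
Higher: breed at age 3 (34.3360).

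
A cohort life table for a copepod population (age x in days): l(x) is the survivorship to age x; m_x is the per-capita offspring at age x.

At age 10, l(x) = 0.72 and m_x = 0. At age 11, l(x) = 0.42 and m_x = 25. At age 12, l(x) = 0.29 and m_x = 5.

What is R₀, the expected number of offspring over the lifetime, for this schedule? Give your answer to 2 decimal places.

R₀ = Σ l(x) m_x:
  age 10: 0.72 × 0 = 0.0000
  age 11: 0.42 × 25 = 10.5000
  age 12: 0.29 × 5 = 1.4500
R₀ = 0.0000 + 10.5000 + 1.4500 = 11.9500

11.95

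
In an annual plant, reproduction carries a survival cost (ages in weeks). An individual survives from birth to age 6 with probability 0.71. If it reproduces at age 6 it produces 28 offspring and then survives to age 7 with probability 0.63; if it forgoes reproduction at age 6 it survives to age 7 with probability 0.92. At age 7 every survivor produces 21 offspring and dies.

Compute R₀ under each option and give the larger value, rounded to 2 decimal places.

breed at age 6: R₀ = 0.71 × (28 + 0.63 × 21) = 0.71 × 41.2300 = 29.2733
delay to age 7: R₀ = 0.71 × (0.92 × 21) = 0.71 × 19.3200 = 13.7172
Higher: breed at age 6 (29.2733).

29.27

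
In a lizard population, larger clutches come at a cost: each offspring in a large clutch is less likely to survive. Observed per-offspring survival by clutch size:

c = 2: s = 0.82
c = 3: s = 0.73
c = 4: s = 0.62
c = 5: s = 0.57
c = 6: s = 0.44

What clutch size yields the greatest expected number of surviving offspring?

Expected surviving offspring = c × s(c):
  c=2: 2 × 0.82 = 1.640
  c=3: 3 × 0.73 = 2.190
  c=4: 4 × 0.62 = 2.480
  c=5: 5 × 0.57 = 2.850
  c=6: 6 × 0.44 = 2.640
Maximum at c = 5 (2.850 surviving offspring).

5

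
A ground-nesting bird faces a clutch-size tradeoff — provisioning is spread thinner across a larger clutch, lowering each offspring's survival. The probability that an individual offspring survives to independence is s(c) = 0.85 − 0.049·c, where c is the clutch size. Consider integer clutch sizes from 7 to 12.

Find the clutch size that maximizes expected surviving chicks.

9

Expected surviving chicks = c × s(c):
  c=7: 7 × 0.507 = 3.549
  c=8: 8 × 0.458 = 3.664
  c=9: 9 × 0.409 = 3.681
  c=10: 10 × 0.360 = 3.600
  c=11: 11 × 0.311 = 3.421
  c=12: 12 × 0.262 = 3.144
Maximum at c = 9 (3.681 surviving chicks).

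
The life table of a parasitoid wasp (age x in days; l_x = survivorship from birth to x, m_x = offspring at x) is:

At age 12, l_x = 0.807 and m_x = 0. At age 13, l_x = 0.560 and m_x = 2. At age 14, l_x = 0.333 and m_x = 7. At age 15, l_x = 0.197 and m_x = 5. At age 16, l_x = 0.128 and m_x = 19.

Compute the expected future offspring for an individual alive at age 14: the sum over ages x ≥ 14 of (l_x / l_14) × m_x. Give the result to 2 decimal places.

l_14 = 0.333. Conditional survival from age 14 to x is l_x / l_14.
  x=14: (0.333/0.333) × 7 = 7.0000
  x=15: (0.197/0.333) × 5 = 2.9580
  x=16: (0.128/0.333) × 19 = 7.3033
Sum = 7.0000 + 2.9580 + 7.3033 = 17.2613

17.26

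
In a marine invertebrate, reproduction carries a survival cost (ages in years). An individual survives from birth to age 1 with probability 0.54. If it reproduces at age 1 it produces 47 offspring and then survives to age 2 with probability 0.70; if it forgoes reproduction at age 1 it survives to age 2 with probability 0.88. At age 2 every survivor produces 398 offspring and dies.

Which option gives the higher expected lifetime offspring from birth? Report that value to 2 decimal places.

breed at age 1: R₀ = 0.54 × (47 + 0.70 × 398) = 0.54 × 325.6000 = 175.8240
delay to age 2: R₀ = 0.54 × (0.88 × 398) = 0.54 × 350.2400 = 189.1296
Higher: delay to age 2 (189.1296).

189.13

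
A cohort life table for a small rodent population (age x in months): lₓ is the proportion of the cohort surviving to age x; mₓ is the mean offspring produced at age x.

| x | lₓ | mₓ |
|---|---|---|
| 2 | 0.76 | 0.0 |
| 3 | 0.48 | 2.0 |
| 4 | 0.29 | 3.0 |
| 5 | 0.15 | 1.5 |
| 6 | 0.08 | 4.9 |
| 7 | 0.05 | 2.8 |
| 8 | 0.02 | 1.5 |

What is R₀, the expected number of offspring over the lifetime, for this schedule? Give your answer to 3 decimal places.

2.617

R₀ = Σ lₓ mₓ:
  age 2: 0.76 × 0.0 = 0.0000
  age 3: 0.48 × 2.0 = 0.9600
  age 4: 0.29 × 3.0 = 0.8700
  age 5: 0.15 × 1.5 = 0.2250
  age 6: 0.08 × 4.9 = 0.3920
  age 7: 0.05 × 2.8 = 0.1400
  age 8: 0.02 × 1.5 = 0.0300
R₀ = 0.0000 + 0.9600 + 0.8700 + 0.2250 + 0.3920 + 0.1400 + 0.0300 = 2.6170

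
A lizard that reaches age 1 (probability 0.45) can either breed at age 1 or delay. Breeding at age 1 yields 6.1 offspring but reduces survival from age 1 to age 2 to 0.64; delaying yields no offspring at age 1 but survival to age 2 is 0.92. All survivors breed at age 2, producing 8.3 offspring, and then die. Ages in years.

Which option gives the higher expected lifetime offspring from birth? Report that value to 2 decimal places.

5.14

breed at age 1: R₀ = 0.45 × (6.1 + 0.64 × 8.3) = 0.45 × 11.4120 = 5.1354
delay to age 2: R₀ = 0.45 × (0.92 × 8.3) = 0.45 × 7.6360 = 3.4362
Higher: breed at age 1 (5.1354).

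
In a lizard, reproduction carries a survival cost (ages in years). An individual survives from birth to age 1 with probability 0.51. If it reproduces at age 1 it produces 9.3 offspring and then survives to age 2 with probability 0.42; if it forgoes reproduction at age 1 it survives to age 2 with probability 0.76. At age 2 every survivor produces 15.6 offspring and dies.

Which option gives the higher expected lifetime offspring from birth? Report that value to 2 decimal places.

breed at age 1: R₀ = 0.51 × (9.3 + 0.42 × 15.6) = 0.51 × 15.8520 = 8.0845
delay to age 2: R₀ = 0.51 × (0.76 × 15.6) = 0.51 × 11.8560 = 6.0466
Higher: breed at age 1 (8.0845).

8.08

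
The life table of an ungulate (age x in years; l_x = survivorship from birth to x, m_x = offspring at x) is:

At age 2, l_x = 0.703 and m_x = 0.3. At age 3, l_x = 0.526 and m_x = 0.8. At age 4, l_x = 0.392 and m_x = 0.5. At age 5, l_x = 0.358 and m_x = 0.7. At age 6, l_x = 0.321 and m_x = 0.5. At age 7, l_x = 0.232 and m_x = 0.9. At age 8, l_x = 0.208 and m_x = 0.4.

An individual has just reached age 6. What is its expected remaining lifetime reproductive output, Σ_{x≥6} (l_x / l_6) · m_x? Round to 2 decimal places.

1.41

l_6 = 0.321. Conditional survival from age 6 to x is l_x / l_6.
  x=6: (0.321/0.321) × 0.5 = 0.5000
  x=7: (0.232/0.321) × 0.9 = 0.6505
  x=8: (0.208/0.321) × 0.4 = 0.2592
Sum = 0.5000 + 0.6505 + 0.2592 = 1.4097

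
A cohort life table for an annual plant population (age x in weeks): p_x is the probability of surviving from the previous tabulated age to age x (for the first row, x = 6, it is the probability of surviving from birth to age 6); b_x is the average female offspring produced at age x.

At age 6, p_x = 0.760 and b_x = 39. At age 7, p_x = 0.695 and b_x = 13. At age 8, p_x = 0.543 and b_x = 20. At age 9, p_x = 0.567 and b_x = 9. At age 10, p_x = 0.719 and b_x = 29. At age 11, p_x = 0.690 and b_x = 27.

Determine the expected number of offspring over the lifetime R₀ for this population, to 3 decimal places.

49.276

Survivorship from birth: l_x = p_6·p_7·…·p_x.
  l_6 = 0.76000
  l_7 = 0.52820
  l_8 = 0.28681
  l_9 = 0.16262
  l_10 = 0.11693
  l_11 = 0.08068
R₀ = Σ l_x b_x:
  age 6: 0.76000 × 39 = 29.6400
  age 7: 0.52820 × 13 = 6.8666
  age 8: 0.28681 × 20 = 5.7362
  age 9: 0.16262 × 9 = 1.4636
  age 10: 0.11693 × 29 = 3.3910
  age 11: 0.08068 × 27 = 2.1784
R₀ = 29.6400 + 6.8666 + 5.7362 + 1.4636 + 3.3910 + 2.1784 = 49.2757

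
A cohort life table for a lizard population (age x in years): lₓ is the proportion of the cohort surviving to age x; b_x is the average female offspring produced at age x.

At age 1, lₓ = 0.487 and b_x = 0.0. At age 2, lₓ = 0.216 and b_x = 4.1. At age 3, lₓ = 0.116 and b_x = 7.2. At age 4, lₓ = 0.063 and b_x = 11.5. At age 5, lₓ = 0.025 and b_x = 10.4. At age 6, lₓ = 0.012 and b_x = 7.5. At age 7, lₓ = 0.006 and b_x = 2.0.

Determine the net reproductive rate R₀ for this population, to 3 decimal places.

2.807

R₀ = Σ lₓ b_x:
  age 1: 0.487 × 0.0 = 0.0000
  age 2: 0.216 × 4.1 = 0.8856
  age 3: 0.116 × 7.2 = 0.8352
  age 4: 0.063 × 11.5 = 0.7245
  age 5: 0.025 × 10.4 = 0.2600
  age 6: 0.012 × 7.5 = 0.0900
  age 7: 0.006 × 2.0 = 0.0120
R₀ = 0.0000 + 0.8856 + 0.8352 + 0.7245 + 0.2600 + 0.0900 + 0.0120 = 2.8073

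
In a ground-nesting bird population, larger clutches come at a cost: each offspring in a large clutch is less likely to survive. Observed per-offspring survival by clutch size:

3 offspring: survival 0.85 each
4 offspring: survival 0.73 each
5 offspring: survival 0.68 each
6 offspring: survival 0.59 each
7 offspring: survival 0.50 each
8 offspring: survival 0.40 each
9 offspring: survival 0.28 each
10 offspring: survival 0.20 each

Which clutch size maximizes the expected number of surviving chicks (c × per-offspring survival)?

6

Expected surviving chicks = c × s(c):
  c=3: 3 × 0.85 = 2.550
  c=4: 4 × 0.73 = 2.920
  c=5: 5 × 0.68 = 3.400
  c=6: 6 × 0.59 = 3.540
  c=7: 7 × 0.50 = 3.500
  c=8: 8 × 0.40 = 3.200
  c=9: 9 × 0.28 = 2.520
  c=10: 10 × 0.20 = 2.000
Maximum at c = 6 (3.540 surviving chicks).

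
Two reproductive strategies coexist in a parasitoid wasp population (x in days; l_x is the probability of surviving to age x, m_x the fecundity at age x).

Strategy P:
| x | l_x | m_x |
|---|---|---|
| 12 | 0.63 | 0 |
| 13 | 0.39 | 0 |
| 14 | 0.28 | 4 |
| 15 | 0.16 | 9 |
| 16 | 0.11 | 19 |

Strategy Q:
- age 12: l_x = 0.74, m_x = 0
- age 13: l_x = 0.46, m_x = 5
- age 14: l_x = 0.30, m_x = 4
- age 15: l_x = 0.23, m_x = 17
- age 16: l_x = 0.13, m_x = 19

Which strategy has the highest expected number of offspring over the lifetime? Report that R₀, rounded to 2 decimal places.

Strategy P: R₀ = 0.63×0 + 0.39×0 + 0.28×4 + 0.16×9 + 0.11×19 = 4.6500
Strategy Q: R₀ = 0.74×0 + 0.46×5 + 0.30×4 + 0.23×17 + 0.13×19 = 9.8800
Highest R₀: strategy Q with 9.8800.

9.88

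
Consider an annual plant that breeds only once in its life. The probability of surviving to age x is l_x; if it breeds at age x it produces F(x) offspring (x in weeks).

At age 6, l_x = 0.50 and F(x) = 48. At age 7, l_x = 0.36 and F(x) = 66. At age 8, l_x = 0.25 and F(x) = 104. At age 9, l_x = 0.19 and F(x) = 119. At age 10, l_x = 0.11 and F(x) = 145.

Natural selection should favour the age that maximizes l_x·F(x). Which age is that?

Expected offspring if breeding at age x = l_x × F(x):
  age 6: 0.50 × 48 = 24.000
  age 7: 0.36 × 66 = 23.760
  age 8: 0.25 × 104 = 26.000
  age 9: 0.19 × 119 = 22.610
  age 10: 0.11 × 145 = 15.950
Maximum at age 8 (26.000).

8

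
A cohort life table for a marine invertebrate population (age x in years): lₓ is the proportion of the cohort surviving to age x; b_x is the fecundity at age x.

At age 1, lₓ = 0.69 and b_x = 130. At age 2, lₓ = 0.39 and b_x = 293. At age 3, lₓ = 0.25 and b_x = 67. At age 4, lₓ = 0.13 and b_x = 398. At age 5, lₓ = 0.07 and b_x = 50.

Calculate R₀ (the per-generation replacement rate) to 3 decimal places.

275.960

R₀ = Σ lₓ b_x:
  age 1: 0.69 × 130 = 89.7000
  age 2: 0.39 × 293 = 114.2700
  age 3: 0.25 × 67 = 16.7500
  age 4: 0.13 × 398 = 51.7400
  age 5: 0.07 × 50 = 3.5000
R₀ = 89.7000 + 114.2700 + 16.7500 + 51.7400 + 3.5000 = 275.9600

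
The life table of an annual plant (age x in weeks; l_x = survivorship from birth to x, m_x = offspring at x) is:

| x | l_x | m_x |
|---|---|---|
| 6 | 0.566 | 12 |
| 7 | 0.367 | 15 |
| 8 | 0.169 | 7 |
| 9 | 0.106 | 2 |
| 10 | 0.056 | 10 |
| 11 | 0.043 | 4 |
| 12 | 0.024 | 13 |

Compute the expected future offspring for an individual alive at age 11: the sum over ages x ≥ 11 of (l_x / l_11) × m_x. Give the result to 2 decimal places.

l_11 = 0.043. Conditional survival from age 11 to x is l_x / l_11.
  x=11: (0.043/0.043) × 4 = 4.0000
  x=12: (0.024/0.043) × 13 = 7.2558
Sum = 4.0000 + 7.2558 = 11.2558

11.26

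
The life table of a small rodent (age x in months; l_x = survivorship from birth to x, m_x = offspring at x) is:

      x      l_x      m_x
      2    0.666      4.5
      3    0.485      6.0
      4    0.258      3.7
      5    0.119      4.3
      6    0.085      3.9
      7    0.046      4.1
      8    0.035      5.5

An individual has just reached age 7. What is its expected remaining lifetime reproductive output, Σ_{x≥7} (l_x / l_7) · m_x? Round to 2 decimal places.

l_7 = 0.046. Conditional survival from age 7 to x is l_x / l_7.
  x=7: (0.046/0.046) × 4.1 = 4.1000
  x=8: (0.035/0.046) × 5.5 = 4.1848
Sum = 4.1000 + 4.1848 = 8.2848

8.28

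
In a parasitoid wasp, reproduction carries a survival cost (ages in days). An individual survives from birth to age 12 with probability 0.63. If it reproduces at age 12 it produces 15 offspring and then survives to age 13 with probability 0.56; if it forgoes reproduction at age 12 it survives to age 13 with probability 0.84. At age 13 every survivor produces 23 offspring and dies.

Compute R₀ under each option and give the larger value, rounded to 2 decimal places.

17.56

breed at age 12: R₀ = 0.63 × (15 + 0.56 × 23) = 0.63 × 27.8800 = 17.5644
delay to age 13: R₀ = 0.63 × (0.84 × 23) = 0.63 × 19.3200 = 12.1716
Higher: breed at age 12 (17.5644).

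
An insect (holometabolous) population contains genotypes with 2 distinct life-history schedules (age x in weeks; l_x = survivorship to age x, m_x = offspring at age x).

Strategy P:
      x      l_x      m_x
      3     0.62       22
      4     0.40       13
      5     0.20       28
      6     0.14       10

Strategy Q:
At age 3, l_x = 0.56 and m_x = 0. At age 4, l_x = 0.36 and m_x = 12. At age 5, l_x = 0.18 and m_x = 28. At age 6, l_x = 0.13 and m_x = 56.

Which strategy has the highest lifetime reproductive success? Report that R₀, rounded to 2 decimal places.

Strategy P: R₀ = 0.62×22 + 0.40×13 + 0.20×28 + 0.14×10 = 25.8400
Strategy Q: R₀ = 0.56×0 + 0.36×12 + 0.18×28 + 0.13×56 = 16.6400
Highest R₀: strategy P with 25.8400.

25.84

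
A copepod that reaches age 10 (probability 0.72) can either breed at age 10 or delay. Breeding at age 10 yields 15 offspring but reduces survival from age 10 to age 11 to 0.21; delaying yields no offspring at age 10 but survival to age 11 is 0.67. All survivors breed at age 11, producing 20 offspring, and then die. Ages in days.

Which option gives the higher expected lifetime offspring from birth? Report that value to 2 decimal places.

breed at age 10: R₀ = 0.72 × (15 + 0.21 × 20) = 0.72 × 19.2000 = 13.8240
delay to age 11: R₀ = 0.72 × (0.67 × 20) = 0.72 × 13.4000 = 9.6480
Higher: breed at age 10 (13.8240).

13.82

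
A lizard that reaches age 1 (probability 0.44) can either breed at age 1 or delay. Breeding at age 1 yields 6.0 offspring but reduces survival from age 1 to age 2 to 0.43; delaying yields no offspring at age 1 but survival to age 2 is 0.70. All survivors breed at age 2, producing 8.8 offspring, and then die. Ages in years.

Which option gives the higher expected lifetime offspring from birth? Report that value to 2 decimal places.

breed at age 1: R₀ = 0.44 × (6.0 + 0.43 × 8.8) = 0.44 × 9.7840 = 4.3050
delay to age 2: R₀ = 0.44 × (0.70 × 8.8) = 0.44 × 6.1600 = 2.7104
Higher: breed at age 1 (4.3050).

4.30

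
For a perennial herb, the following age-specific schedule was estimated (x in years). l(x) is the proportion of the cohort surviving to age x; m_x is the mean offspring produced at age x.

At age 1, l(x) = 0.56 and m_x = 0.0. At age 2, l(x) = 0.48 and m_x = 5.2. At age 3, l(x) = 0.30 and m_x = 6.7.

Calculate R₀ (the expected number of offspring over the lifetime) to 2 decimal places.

R₀ = Σ l(x) m_x:
  age 1: 0.56 × 0.0 = 0.0000
  age 2: 0.48 × 5.2 = 2.4960
  age 3: 0.30 × 6.7 = 2.0100
R₀ = 0.0000 + 2.4960 + 2.0100 = 4.5060

4.51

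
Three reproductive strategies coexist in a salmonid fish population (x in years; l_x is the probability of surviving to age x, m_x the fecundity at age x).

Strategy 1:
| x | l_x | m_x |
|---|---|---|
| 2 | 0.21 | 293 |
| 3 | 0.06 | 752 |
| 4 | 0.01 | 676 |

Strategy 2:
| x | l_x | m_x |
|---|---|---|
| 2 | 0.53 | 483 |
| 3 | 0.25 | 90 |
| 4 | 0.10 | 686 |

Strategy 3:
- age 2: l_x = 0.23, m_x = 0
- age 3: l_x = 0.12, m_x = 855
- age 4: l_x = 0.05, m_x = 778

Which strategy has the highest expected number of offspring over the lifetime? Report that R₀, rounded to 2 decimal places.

Strategy 1: R₀ = 0.21×293 + 0.06×752 + 0.01×676 = 113.4100
Strategy 2: R₀ = 0.53×483 + 0.25×90 + 0.10×686 = 347.0900
Strategy 3: R₀ = 0.23×0 + 0.12×855 + 0.05×778 = 141.5000
Highest R₀: strategy 2 with 347.0900.

347.09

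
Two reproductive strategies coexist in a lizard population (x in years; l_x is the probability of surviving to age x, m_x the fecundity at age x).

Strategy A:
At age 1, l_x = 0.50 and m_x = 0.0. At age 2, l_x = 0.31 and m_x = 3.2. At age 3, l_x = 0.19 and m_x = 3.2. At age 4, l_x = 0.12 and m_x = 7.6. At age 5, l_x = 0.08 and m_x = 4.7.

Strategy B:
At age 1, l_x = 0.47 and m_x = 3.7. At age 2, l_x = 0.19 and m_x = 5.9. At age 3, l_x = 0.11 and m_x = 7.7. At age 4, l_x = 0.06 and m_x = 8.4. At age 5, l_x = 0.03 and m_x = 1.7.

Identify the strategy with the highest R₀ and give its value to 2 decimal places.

4.26

Strategy A: R₀ = 0.50×0.0 + 0.31×3.2 + 0.19×3.2 + 0.12×7.6 + 0.08×4.7 = 2.8880
Strategy B: R₀ = 0.47×3.7 + 0.19×5.9 + 0.11×7.7 + 0.06×8.4 + 0.03×1.7 = 4.2620
Highest R₀: strategy B with 4.2620.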